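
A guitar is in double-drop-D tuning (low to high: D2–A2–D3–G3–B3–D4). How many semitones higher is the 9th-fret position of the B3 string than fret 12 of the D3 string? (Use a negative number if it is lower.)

B3 at fret 9 → G♯4 (MIDI 68); D3 at fret 12 → D4 (MIDI 62).
68 − 62 = 6, so the two pitches are 6 semitones apart.

6 semitones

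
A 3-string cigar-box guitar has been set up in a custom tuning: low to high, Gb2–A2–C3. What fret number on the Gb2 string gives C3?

6

C3 is 6 semitones above the open Gb2 (Gb–G–Ab–A–Bb–B–C), so it sits at fret 6.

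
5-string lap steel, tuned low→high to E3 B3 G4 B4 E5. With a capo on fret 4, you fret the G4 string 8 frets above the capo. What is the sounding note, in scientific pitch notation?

G5

The capo raises the open G4 by 4 semitones to B4; fretting 8 more gives G4 + 4 + 8 = G4 + 12 semitones = G5.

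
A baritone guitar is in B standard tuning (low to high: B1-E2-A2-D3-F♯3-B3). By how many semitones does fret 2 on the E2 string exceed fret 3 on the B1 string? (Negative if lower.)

E2 at fret 2 → F♯2 (MIDI 42); B1 at fret 3 → D2 (MIDI 38).
42 − 38 = 4, so the two pitches are 4 semitones apart.

4 semitones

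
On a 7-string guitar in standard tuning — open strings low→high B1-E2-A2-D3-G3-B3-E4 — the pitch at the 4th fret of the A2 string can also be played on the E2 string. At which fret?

9

Fret 4 on A2 is MIDI 45 + 4 = 49 (C♯3). On the E2 string (open MIDI 40), that pitch is 49 − 40 = fret 9.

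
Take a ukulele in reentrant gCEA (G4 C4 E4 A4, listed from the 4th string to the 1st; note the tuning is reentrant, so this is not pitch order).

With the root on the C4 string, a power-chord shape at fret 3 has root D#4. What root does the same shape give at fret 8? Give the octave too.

Moving from fret 3 to fret 8 shifts the root by 5 semitones.
D#4 up 5 semitones is G#4.

G#4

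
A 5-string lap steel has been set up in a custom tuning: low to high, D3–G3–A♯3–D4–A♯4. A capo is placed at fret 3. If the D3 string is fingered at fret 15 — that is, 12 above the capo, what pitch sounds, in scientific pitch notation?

The capo raises the open D3 by 3 semitones to F3; fretting 12 more gives D3 + 3 + 12 = D3 + 15 semitones = F4.

F4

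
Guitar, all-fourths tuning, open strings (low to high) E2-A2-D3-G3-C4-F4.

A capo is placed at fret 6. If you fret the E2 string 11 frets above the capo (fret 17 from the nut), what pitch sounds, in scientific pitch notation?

A3

The capo raises the open E2 by 6 semitones to A♯2; fretting 11 more gives E2 + 6 + 11 = E2 + 17 semitones = A3.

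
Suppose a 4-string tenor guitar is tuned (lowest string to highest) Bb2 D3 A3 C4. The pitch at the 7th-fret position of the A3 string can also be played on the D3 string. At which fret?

14

A3 at fret 7 is A3 + 7 semitones = E4.
The open D3 string is 7 semitones below the open A3, so the same pitch on the D3 string lies at fret 7 + 7 = 14.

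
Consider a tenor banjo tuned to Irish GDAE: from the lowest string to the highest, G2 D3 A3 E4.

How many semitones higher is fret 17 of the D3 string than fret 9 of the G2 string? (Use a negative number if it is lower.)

15 semitones

D3 at fret 17 → G4 (MIDI 67); G2 at fret 9 → E3 (MIDI 52).
67 − 52 = 15, so the two pitches are 15 semitones apart.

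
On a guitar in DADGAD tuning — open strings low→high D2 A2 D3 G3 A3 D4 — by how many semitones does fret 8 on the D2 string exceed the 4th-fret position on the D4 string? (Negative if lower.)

D2 at fret 8 → A#2 (MIDI 46); D4 at fret 4 → F#4 (MIDI 66).
46 − 66 = -20, so the two pitches are 20 semitones apart.

-20 semitones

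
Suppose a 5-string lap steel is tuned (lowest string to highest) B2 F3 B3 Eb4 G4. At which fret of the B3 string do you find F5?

F5 is 18 semitones above the open B3 (B–C–Db–D–…–Eb–E–F), so it sits at fret 18.

18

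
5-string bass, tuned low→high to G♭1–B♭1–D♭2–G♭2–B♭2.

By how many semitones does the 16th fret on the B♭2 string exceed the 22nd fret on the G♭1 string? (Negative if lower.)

10 semitones

B♭2 at fret 16 → D4 (MIDI 62); G♭1 at fret 22 → E3 (MIDI 52).
62 − 52 = 10, so the two pitches are 10 semitones apart.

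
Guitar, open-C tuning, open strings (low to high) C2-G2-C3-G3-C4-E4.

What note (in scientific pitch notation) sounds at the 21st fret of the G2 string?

Each fret is one semitone, so G2 + 21 = E4.

E4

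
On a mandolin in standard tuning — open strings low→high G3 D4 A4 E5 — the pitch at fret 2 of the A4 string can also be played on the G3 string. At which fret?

16

Fret 2 on A4 is MIDI 69 + 2 = 71 (B4). On the G3 string (open MIDI 55), that pitch is 71 − 55 = fret 16.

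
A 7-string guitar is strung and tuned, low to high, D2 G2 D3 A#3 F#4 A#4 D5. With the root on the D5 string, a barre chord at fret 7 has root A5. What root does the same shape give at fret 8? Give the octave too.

A#5

Moving from fret 7 to fret 8 shifts the root by 1 semitone.
A5 up 1 semitone is A#5.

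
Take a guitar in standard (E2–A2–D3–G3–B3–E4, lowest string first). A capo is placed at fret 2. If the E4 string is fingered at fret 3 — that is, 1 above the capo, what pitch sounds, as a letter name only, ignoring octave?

The capo raises the open E4 by 2 semitones to F#4; fretting 1 more gives E4 + 2 + 1 = E4 + 3 semitones, landing on G.

G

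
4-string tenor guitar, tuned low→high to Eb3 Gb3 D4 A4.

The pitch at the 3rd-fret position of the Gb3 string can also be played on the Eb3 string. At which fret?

Fret 3 on Gb3 is MIDI 54 + 3 = 57 (A3). On the Eb3 string (open MIDI 51), that pitch is 57 − 51 = fret 6.

6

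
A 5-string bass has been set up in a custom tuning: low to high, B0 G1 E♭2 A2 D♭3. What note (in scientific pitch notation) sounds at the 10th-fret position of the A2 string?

A2 is MIDI 45. Adding 10 gives 55, which is G3.

G3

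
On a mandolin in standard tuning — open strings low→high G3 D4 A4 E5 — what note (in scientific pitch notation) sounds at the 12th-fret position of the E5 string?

E6

Each fret is one semitone, so E5 + 12 = E6.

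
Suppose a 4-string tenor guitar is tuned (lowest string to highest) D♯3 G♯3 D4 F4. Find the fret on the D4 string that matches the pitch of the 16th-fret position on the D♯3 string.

5

Fret 16 on D♯3 is MIDI 51 + 16 = 67 (G4). On the D4 string (open MIDI 62), that pitch is 67 − 62 = fret 5.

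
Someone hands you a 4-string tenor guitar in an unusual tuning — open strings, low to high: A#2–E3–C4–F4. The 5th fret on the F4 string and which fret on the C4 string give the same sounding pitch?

10

Fret 5 on F4 is MIDI 65 + 5 = 70 (A#4). On the C4 string (open MIDI 60), that pitch is 70 − 60 = fret 10.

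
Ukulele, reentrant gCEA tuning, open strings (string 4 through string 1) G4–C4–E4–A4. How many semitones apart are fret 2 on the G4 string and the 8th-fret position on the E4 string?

3 semitones

G4 at fret 2 → A4 (MIDI 69); E4 at fret 8 → C5 (MIDI 72).
69 − 72 = -3, so the two pitches are 3 semitones apart, with C5 the higher.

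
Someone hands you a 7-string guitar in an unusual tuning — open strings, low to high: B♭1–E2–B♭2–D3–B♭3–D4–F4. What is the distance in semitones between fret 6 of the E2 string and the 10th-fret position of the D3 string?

E2 at fret 6 → B♭2 (MIDI 46); D3 at fret 10 → C4 (MIDI 60).
46 − 60 = -14, so the two pitches are 14 semitones apart, with C4 the higher.

14 semitones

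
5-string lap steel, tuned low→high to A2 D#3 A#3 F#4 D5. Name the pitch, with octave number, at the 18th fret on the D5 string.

Each fret is one semitone, so D5 + 18 = G#6.
(Equivalently spelled Ab6.)

G#6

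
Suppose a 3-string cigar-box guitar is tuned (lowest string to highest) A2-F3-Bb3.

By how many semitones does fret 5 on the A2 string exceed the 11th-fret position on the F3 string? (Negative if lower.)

A2 at fret 5 → D3 (MIDI 50); F3 at fret 11 → E4 (MIDI 64).
50 − 64 = -14, so the two pitches are 14 semitones apart.

-14 semitones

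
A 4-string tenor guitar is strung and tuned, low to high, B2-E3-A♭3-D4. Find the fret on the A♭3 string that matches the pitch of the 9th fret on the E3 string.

5

E3 at fret 9 is E3 + 9 semitones = D♭4.
The open A♭3 string is 4 semitones above the open E3, so the same pitch on the A♭3 string lies at fret 9 − 4 = 5.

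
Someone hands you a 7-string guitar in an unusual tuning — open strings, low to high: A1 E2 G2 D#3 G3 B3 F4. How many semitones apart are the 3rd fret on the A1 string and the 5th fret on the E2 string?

A1 at fret 3 → C2 (MIDI 36); E2 at fret 5 → A2 (MIDI 45).
36 − 45 = -9, so the two pitches are 9 semitones apart, with A2 the higher.

9 semitones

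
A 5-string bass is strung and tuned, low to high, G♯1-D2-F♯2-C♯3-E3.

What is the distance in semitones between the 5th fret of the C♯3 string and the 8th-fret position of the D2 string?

8 semitones

C♯3 at fret 5 → F♯3 (MIDI 54); D2 at fret 8 → A♯2 (MIDI 46).
54 − 46 = 8, so the two pitches are 8 semitones apart, with F♯3 the higher.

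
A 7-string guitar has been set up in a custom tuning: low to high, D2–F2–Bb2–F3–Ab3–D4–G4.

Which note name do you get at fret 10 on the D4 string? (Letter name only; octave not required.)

C

Each fret is one semitone, so D4 + 10 = C.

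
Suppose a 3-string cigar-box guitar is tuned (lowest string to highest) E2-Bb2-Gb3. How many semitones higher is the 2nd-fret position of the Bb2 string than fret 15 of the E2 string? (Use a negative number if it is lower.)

Bb2 at fret 2 → C3 (MIDI 48); E2 at fret 15 → G3 (MIDI 55).
48 − 55 = -7, so the two pitches are 7 semitones apart.

-7 semitones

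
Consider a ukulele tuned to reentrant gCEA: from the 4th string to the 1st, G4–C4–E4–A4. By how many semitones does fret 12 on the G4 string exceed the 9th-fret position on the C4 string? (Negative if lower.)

G4 at fret 12 → G5 (MIDI 79); C4 at fret 9 → A4 (MIDI 69).
79 − 69 = 10, so the two pitches are 10 semitones apart.

10 semitones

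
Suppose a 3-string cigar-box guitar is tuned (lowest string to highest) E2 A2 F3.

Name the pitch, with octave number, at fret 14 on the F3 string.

Each fret is one semitone, so F3 + 14 = G4.

G4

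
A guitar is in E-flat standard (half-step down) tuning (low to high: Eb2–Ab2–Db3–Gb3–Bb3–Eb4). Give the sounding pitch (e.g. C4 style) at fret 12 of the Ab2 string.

The open Ab2 string plus 12 semitones: Ab–A–Bb–B–…–Gb–G–Ab.
The walk passes from B into C once, so the octave number goes from 2 to 3.
(Equivalently spelled G#3.)

Ab3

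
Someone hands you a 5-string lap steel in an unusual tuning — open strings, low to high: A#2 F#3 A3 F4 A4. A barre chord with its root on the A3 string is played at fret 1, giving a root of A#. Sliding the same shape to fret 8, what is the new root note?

F

Moving from fret 1 to fret 8 shifts the root by 7 semitones.
A# up 7 semitones is F.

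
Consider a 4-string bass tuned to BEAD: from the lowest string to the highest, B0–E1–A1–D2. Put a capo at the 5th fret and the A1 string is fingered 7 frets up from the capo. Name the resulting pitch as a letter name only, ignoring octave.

A

The capo raises the open A1 by 5 semitones to D2; fretting 7 more gives A1 + 5 + 7 = A1 + 12 semitones, landing on A.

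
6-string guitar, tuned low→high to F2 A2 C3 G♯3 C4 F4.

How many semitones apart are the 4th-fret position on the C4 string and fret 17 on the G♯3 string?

9 semitones

C4 at fret 4 → E4 (MIDI 64); G♯3 at fret 17 → C♯5 (MIDI 73).
64 − 73 = -9, so the two pitches are 9 semitones apart, with C♯5 the higher.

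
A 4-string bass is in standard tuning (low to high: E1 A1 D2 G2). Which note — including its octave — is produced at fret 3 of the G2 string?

Each fret is one semitone, so G2 + 3 = A#2.
(Equivalently spelled Bb2.)

A#2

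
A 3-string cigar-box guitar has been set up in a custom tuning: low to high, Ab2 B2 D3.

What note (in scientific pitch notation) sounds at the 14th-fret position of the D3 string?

Each fret is one semitone, so D3 + 14 = E4.

E4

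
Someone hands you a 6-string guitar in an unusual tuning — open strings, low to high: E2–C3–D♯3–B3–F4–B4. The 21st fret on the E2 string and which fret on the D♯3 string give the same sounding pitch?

E2 at fret 21 is E2 + 21 semitones = C♯4.
The open D♯3 string is 11 semitones above the open E2, so the same pitch on the D♯3 string lies at fret 21 − 11 = 10.

10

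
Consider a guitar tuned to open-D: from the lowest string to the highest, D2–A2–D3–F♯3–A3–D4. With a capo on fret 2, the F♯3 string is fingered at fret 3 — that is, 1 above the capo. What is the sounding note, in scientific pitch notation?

The capo raises the open F♯3 by 2 semitones to G♯3; fretting 1 more gives F♯3 + 2 + 1 = F♯3 + 3 semitones = A3.

A3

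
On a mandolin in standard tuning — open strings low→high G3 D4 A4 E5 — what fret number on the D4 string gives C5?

C5 is 10 semitones above the open D4 (D–D#–E–F–…–A#–B–C), so it sits at fret 10.

10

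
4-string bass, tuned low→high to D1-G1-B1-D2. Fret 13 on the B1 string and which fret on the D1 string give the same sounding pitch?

B1 at fret 13 is B1 + 13 semitones = C3.
The open D1 string is 9 semitones below the open B1, so the same pitch on the D1 string lies at fret 13 + 9 = 22.

22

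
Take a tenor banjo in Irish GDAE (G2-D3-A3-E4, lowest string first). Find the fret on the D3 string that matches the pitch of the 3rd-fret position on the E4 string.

E4 at fret 3 is E4 + 3 semitones = G4.
The open D3 string is 14 semitones below the open E4, so the same pitch on the D3 string lies at fret 3 + 14 = 17.

17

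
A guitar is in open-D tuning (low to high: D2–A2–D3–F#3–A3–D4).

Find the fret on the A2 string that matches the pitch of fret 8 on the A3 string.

20

Fret 8 on A3 is MIDI 57 + 8 = 65 (F4). On the A2 string (open MIDI 45), that pitch is 65 − 45 = fret 20.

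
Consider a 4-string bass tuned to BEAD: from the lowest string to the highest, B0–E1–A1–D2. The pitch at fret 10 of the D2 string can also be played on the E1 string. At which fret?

D2 at fret 10 is D2 + 10 semitones = C3.
The open E1 string is 10 semitones below the open D2, so the same pitch on the E1 string lies at fret 10 + 10 = 20.

20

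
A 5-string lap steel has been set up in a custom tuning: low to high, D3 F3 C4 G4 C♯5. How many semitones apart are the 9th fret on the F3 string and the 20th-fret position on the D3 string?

8 semitones

F3 at fret 9 → D4 (MIDI 62); D3 at fret 20 → A♯4 (MIDI 70).
62 − 70 = -8, so the two pitches are 8 semitones apart, with A♯4 the higher.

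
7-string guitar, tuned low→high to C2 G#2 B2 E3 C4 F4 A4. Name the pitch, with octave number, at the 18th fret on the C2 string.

C2 is MIDI 36. Adding 18 gives 54, which is F#3.
(Equivalently spelled Gb3.)

F#3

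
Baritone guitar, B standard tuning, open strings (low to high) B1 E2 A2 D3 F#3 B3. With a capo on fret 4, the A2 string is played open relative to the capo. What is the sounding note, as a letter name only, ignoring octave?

C#

The capo raises the open A2 by 4 semitones to C#3; fretting 0 more gives A2 + 4 + 0 = A2 + 4 semitones, landing on C#.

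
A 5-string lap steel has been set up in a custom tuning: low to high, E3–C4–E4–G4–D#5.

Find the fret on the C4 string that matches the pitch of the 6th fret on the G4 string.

Fret 6 on G4 is MIDI 67 + 6 = 73 (C#5). On the C4 string (open MIDI 60), that pitch is 73 − 60 = fret 13.

13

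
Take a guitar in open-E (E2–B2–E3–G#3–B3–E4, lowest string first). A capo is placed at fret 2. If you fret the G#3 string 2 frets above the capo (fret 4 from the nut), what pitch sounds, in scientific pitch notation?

The capo raises the open G#3 by 2 semitones to A#3; fretting 2 more gives G#3 + 2 + 2 = G#3 + 4 semitones = C4.

C4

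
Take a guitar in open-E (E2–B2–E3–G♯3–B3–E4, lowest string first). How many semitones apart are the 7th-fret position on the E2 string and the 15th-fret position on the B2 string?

E2 at fret 7 → B2 (MIDI 47); B2 at fret 15 → D4 (MIDI 62).
47 − 62 = -15, so the two pitches are 15 semitones apart, with D4 the higher.

15 semitones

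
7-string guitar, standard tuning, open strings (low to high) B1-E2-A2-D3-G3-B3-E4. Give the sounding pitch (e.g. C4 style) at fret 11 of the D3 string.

Each fret is one semitone, so D3 + 11 = C♯4.
(Equivalently spelled D♭4.)

C♯4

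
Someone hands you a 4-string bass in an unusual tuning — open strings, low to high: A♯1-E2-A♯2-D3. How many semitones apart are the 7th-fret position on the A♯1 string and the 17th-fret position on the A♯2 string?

A♯1 at fret 7 → F2 (MIDI 41); A♯2 at fret 17 → D♯4 (MIDI 63).
41 − 63 = -22, so the two pitches are 22 semitones apart, with D♯4 the higher.

22 semitones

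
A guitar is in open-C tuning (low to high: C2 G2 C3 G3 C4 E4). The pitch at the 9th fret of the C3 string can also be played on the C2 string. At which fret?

21

Fret 9 on C3 is MIDI 48 + 9 = 57 (A3). On the C2 string (open MIDI 36), that pitch is 57 − 36 = fret 21.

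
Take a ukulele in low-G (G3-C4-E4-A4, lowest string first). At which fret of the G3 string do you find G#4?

13

G#4 is 13 semitones above the open G3 (G–G#–A–A#–…–F#–G–G#), so it sits at fret 13.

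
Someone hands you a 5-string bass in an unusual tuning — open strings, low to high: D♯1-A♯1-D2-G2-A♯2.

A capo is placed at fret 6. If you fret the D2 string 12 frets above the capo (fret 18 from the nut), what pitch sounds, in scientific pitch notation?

The capo raises the open D2 by 6 semitones to G♯2; fretting 12 more gives D2 + 6 + 12 = D2 + 18 semitones = G♯3.

G♯3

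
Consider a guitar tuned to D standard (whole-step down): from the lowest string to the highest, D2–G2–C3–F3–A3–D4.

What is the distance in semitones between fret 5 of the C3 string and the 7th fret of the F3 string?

C3 at fret 5 → F3 (MIDI 53); F3 at fret 7 → C4 (MIDI 60).
53 − 60 = -7, so the two pitches are 7 semitones apart, with C4 the higher.

7 semitones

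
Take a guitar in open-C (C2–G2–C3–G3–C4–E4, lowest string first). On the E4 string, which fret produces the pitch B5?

B5 is 19 semitones above the open E4 (E–F–F#–G–…–A–A#–B), so it sits at fret 19.

19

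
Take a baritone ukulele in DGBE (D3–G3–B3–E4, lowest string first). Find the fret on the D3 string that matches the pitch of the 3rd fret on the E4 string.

Fret 3 on E4 is MIDI 64 + 3 = 67 (G4). On the D3 string (open MIDI 50), that pitch is 67 − 50 = fret 17.

17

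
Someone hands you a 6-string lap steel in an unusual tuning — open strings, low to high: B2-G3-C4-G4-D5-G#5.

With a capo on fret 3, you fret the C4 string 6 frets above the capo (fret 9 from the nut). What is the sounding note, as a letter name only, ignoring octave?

The capo raises the open C4 by 3 semitones to D#4; fretting 6 more gives C4 + 3 + 6 = C4 + 9 semitones, landing on A.

A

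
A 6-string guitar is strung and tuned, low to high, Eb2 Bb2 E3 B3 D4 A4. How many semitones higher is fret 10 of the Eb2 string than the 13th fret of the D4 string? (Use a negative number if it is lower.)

-26 semitones

Eb2 at fret 10 → Db3 (MIDI 49); D4 at fret 13 → Eb5 (MIDI 75).
49 − 75 = -26, so the two pitches are 26 semitones apart.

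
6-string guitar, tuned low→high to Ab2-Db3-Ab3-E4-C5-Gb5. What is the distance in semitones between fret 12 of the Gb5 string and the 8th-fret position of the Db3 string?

Gb5 at fret 12 → Gb6 (MIDI 90); Db3 at fret 8 → A3 (MIDI 57).
90 − 57 = 33, so the two pitches are 33 semitones apart, with Gb6 the higher.

33 semitones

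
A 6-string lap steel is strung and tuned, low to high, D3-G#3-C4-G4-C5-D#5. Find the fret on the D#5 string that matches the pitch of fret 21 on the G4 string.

G4 at fret 21 is G4 + 21 semitones = E6.
The open D#5 string is 8 semitones above the open G4, so the same pitch on the D#5 string lies at fret 21 − 8 = 13.

13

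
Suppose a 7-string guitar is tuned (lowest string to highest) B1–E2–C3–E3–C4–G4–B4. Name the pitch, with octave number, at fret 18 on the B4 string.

F6

B4 is MIDI 71. Adding 18 gives 89, which is F6.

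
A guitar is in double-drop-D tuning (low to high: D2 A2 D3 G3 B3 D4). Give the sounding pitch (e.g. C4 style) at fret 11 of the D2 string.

C♯3

The open D2 string plus 11 semitones: D–D#–E–F–…–B–C–C#.
The walk passes from B into C once, so the octave number goes from 2 to 3.
(Equivalently spelled D♭3.)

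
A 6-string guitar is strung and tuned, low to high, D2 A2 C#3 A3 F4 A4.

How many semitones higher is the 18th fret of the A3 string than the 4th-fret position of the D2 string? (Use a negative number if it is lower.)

33 semitones

A3 at fret 18 → D#5 (MIDI 75); D2 at fret 4 → F#2 (MIDI 42).
75 − 42 = 33, so the two pitches are 33 semitones apart.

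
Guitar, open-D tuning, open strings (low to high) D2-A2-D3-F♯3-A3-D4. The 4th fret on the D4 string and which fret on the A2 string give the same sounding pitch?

21

Fret 4 on D4 is MIDI 62 + 4 = 66 (F♯4). On the A2 string (open MIDI 45), that pitch is 66 − 45 = fret 21.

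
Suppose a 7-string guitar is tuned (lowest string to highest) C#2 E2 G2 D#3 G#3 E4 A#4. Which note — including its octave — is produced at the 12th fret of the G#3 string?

G#4

The open G#3 string plus 12 semitones: G#–A–A#–B–…–F#–G–G#.
The walk passes from B into C once, so the octave number goes from 3 to 4.
(Equivalently spelled Ab4.)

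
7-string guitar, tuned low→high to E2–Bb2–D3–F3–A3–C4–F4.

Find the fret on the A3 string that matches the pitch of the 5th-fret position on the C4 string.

8

C4 at fret 5 is C4 + 5 semitones = F4.
The open A3 string is 3 semitones below the open C4, so the same pitch on the A3 string lies at fret 5 + 3 = 8.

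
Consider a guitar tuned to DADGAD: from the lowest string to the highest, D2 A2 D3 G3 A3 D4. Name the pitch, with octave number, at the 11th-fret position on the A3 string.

G♯4

Each fret is one semitone, so A3 + 11 = G♯4.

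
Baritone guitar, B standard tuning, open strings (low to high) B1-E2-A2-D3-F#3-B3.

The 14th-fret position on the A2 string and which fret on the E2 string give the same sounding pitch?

A2 at fret 14 is A2 + 14 semitones = B3.
The open E2 string is 5 semitones below the open A2, so the same pitch on the E2 string lies at fret 14 + 5 = 19.

19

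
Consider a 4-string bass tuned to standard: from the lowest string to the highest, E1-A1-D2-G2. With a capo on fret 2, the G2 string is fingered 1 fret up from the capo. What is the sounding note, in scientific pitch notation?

The capo raises the open G2 by 2 semitones to A2; fretting 1 more gives G2 + 2 + 1 = G2 + 3 semitones = A#2.

A#2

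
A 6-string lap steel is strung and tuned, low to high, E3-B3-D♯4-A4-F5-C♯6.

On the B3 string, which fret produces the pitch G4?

G4 is 8 semitones above the open B3 (B–C–C#–D–D#–E–F–F#–G), so it sits at fret 8.

8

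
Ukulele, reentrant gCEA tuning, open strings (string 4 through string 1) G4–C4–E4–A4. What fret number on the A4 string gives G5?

10

G5 is 10 semitones above the open A4 (A–A#–B–C–…–F–F#–G), so it sits at fret 10.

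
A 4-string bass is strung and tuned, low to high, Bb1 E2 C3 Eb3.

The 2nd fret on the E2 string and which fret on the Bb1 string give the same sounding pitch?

8

E2 at fret 2 is E2 + 2 semitones = Gb2.
The open Bb1 string is 6 semitones below the open E2, so the same pitch on the Bb1 string lies at fret 2 + 6 = 8.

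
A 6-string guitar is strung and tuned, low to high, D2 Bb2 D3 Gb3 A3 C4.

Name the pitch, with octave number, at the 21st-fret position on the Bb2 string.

Bb2 is MIDI 46. Adding 21 gives 67, which is G4.

G4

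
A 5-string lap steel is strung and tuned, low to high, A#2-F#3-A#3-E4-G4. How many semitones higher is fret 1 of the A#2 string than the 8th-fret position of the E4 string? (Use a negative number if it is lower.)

-25 semitones

A#2 at fret 1 → B2 (MIDI 47); E4 at fret 8 → C5 (MIDI 72).
47 − 72 = -25, so the two pitches are 25 semitones apart.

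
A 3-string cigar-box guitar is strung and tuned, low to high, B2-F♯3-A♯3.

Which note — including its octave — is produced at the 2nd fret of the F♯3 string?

G♯3

F♯3 is MIDI 54. Adding 2 gives 56, which is G♯3.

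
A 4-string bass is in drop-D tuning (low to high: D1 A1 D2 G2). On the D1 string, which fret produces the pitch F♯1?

F♯1 is 4 semitones above the open D1 (D–D#–E–F–F#), so it sits at fret 4.

4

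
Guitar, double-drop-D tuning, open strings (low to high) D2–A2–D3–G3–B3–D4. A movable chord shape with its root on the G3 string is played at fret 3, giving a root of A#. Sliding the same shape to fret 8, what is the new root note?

D#

Moving from fret 3 to fret 8 shifts the root by 5 semitones.
A# up 5 semitones is D#.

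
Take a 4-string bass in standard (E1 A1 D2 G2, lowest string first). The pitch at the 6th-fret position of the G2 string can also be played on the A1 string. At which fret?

16

G2 at fret 6 is G2 + 6 semitones = C♯3.
The open A1 string is 10 semitones below the open G2, so the same pitch on the A1 string lies at fret 6 + 10 = 16.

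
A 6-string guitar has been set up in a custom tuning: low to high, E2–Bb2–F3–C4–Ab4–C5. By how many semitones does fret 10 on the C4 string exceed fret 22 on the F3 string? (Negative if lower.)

C4 at fret 10 → Bb4 (MIDI 70); F3 at fret 22 → Eb5 (MIDI 75).
70 − 75 = -5, so the two pitches are 5 semitones apart.

-5 semitones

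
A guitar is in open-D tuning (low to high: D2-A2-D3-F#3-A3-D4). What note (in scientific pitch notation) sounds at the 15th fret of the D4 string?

D4 is MIDI 62. Adding 15 gives 77, which is F5.

F5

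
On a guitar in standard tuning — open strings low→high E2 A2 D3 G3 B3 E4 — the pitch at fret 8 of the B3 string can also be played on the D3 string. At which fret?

B3 at fret 8 is B3 + 8 semitones = G4.
The open D3 string is 9 semitones below the open B3, so the same pitch on the D3 string lies at fret 8 + 9 = 17.

17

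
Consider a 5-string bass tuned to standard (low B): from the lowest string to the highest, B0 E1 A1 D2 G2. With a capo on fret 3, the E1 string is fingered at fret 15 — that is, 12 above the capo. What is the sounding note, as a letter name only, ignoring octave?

G

The capo raises the open E1 by 3 semitones to G1; fretting 12 more gives E1 + 3 + 12 = E1 + 15 semitones, landing on G.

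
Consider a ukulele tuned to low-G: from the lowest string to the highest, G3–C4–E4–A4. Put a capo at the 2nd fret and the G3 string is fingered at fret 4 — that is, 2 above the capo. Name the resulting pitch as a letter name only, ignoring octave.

B

The capo raises the open G3 by 2 semitones to A3; fretting 2 more gives G3 + 2 + 2 = G3 + 4 semitones, landing on B.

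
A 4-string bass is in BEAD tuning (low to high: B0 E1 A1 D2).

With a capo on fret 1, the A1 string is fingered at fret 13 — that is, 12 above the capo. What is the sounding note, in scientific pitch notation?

The capo raises the open A1 by 1 semitone to A♯1; fretting 12 more gives A1 + 1 + 12 = A1 + 13 semitones = A♯2.
(Also written B♭.)

A♯2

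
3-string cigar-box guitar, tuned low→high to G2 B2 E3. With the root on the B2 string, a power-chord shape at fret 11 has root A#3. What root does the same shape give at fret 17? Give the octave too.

Moving from fret 11 to fret 17 shifts the root by 6 semitones.
A#3 up 6 semitones is E4.

E4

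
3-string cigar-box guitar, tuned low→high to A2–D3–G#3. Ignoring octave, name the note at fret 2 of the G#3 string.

The open G#3 string plus 2 semitones: G#–A–A#.

A#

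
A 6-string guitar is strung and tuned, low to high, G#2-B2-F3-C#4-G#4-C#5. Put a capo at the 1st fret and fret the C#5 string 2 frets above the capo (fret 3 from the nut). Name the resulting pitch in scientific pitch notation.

The capo raises the open C#5 by 1 semitone to D5; fretting 2 more gives C#5 + 1 + 2 = C#5 + 3 semitones = E5.

E5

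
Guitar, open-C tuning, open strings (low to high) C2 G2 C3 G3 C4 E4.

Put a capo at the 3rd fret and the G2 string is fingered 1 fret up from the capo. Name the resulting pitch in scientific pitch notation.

The capo raises the open G2 by 3 semitones to A#2; fretting 1 more gives G2 + 3 + 1 = G2 + 4 semitones = B2.

B2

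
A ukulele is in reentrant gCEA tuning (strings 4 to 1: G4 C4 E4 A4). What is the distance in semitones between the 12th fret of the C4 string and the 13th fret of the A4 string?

C4 at fret 12 → C5 (MIDI 72); A4 at fret 13 → A#5 (MIDI 82).
72 − 82 = -10, so the two pitches are 10 semitones apart, with A#5 the higher.

10 semitones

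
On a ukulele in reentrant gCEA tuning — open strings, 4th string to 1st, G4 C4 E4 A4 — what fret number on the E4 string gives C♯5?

C♯5 is 9 semitones above the open E4 (E–F–F#–G–G#–A–A#–B–C–C#), so it sits at fret 9.

9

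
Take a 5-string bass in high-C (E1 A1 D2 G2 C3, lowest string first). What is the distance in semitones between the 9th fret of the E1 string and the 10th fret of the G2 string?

E1 at fret 9 → C♯2 (MIDI 37); G2 at fret 10 → F3 (MIDI 53).
37 − 53 = -16, so the two pitches are 16 semitones apart, with F3 the higher.

16 semitones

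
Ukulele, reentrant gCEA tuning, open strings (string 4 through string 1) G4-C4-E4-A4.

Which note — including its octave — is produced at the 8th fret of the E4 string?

Each fret is one semitone, so E4 + 8 = C5.

C5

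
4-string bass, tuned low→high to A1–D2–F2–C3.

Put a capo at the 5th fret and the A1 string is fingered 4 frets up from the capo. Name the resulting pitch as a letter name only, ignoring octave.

Gb

The capo raises the open A1 by 5 semitones to D2; fretting 4 more gives A1 + 5 + 4 = A1 + 9 semitones, landing on Gb.
(Also written F#.)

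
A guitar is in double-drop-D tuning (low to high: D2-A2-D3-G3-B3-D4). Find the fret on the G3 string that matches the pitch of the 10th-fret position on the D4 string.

Fret 10 on D4 is MIDI 62 + 10 = 72 (C5). On the G3 string (open MIDI 55), that pitch is 72 − 55 = fret 17.

17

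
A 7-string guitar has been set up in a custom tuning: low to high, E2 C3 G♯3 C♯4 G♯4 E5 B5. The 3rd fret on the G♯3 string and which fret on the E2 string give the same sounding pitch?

19

G♯3 at fret 3 is G♯3 + 3 semitones = B3.
The open E2 string is 16 semitones below the open G♯3, so the same pitch on the E2 string lies at fret 3 + 16 = 19.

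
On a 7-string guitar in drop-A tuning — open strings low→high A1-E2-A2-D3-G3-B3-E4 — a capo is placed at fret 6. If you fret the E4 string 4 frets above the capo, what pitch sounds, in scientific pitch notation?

The capo raises the open E4 by 6 semitones to A#4; fretting 4 more gives E4 + 6 + 4 = E4 + 10 semitones = D5.

D5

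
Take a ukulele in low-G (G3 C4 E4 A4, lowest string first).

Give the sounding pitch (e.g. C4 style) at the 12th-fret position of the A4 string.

A5

A4 is MIDI 69. Adding 12 gives 81, which is A5.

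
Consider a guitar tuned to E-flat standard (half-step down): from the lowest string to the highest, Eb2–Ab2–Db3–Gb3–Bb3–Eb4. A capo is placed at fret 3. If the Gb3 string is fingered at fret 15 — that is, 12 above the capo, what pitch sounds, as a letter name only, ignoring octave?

A

The capo raises the open Gb3 by 3 semitones to A3; fretting 12 more gives Gb3 + 3 + 12 = Gb3 + 15 semitones, landing on A.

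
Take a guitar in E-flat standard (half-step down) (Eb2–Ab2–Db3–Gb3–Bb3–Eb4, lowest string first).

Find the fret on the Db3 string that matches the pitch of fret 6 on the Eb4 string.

20

Eb4 at fret 6 is Eb4 + 6 semitones = A4.
The open Db3 string is 14 semitones below the open Eb4, so the same pitch on the Db3 string lies at fret 6 + 14 = 20.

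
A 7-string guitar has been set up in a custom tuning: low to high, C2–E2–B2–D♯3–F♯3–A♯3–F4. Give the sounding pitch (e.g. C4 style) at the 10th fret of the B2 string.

A3

B2 is MIDI 47. Adding 10 gives 57, which is A3.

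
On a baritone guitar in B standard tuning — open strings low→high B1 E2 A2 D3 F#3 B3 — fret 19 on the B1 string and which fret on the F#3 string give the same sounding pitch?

0

B1 at fret 19 is B1 + 19 semitones = F#3.
The open F#3 string is 19 semitones above the open B1, so the same pitch on the F#3 string lies at fret 19 − 19 = 0.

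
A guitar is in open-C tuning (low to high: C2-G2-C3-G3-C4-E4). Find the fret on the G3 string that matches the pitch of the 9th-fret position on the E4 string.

Fret 9 on E4 is MIDI 64 + 9 = 73 (C#5). On the G3 string (open MIDI 55), that pitch is 73 − 55 = fret 18.

18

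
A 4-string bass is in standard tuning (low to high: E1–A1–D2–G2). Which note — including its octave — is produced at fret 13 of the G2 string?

G2 is MIDI 43. Adding 13 gives 56, which is G#3.

G#3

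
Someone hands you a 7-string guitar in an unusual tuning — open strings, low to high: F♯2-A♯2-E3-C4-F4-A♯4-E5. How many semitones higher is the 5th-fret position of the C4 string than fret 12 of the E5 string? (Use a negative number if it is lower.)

C4 at fret 5 → F4 (MIDI 65); E5 at fret 12 → E6 (MIDI 88).
65 − 88 = -23, so the two pitches are 23 semitones apart.

-23 semitones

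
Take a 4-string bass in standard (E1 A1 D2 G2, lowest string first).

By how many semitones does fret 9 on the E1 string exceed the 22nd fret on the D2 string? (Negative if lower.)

-23 semitones

E1 at fret 9 → C#2 (MIDI 37); D2 at fret 22 → C4 (MIDI 60).
37 − 60 = -23, so the two pitches are 23 semitones apart.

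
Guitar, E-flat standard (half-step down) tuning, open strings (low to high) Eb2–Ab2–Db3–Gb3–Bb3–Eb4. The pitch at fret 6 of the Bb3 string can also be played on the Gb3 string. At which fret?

10

Fret 6 on Bb3 is MIDI 58 + 6 = 64 (E4). On the Gb3 string (open MIDI 54), that pitch is 64 − 54 = fret 10.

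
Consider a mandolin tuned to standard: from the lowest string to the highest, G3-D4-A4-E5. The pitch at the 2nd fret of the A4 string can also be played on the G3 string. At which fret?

Fret 2 on A4 is MIDI 69 + 2 = 71 (B4). On the G3 string (open MIDI 55), that pitch is 71 − 55 = fret 16.

16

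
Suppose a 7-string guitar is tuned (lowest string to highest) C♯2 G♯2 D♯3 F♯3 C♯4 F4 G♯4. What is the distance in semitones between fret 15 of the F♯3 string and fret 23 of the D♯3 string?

5 semitones

F♯3 at fret 15 → A4 (MIDI 69); D♯3 at fret 23 → D5 (MIDI 74).
69 − 74 = -5, so the two pitches are 5 semitones apart, with D5 the higher.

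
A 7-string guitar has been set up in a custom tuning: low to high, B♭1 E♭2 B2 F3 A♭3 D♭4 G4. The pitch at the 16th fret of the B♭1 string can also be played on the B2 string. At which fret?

Fret 16 on B♭1 is MIDI 34 + 16 = 50 (D3). On the B2 string (open MIDI 47), that pitch is 50 − 47 = fret 3.

3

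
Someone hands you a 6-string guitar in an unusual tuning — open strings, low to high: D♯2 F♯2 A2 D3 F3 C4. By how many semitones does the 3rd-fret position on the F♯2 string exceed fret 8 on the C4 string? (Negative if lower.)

F♯2 at fret 3 → A2 (MIDI 45); C4 at fret 8 → G♯4 (MIDI 68).
45 − 68 = -23, so the two pitches are 23 semitones apart.

-23 semitones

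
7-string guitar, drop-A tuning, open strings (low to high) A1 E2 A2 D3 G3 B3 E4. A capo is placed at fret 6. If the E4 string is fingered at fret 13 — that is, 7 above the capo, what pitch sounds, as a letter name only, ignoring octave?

The capo raises the open E4 by 6 semitones to A#4; fretting 7 more gives E4 + 6 + 7 = E4 + 13 semitones, landing on F.

F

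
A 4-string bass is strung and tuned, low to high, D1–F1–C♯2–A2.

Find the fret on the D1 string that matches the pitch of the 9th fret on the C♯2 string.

20

C♯2 at fret 9 is C♯2 + 9 semitones = A♯2.
The open D1 string is 11 semitones below the open C♯2, so the same pitch on the D1 string lies at fret 9 + 11 = 20.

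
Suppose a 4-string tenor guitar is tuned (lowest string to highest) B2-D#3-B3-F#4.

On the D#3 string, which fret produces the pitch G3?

G3 is 4 semitones above the open D#3 (D#–E–F–F#–G), so it sits at fret 4.

4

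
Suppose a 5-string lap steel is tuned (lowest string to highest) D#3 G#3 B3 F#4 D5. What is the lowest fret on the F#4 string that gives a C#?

From F#4, count semitones up the chromatic scale until reaching C#: F#–G–G#–A–A#–B–C–C# — 7 steps.

7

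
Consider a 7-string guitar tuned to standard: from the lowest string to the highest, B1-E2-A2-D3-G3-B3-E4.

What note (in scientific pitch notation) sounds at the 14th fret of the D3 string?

Each fret is one semitone, so D3 + 14 = E4.

E4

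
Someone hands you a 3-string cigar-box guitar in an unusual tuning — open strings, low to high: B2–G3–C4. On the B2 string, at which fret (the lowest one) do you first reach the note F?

From B2, count semitones up the chromatic scale until reaching F: B–C–Db–D–Eb–E–F — 6 steps.

6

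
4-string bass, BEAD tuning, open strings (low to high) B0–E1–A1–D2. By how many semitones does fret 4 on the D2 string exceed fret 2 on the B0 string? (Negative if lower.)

17 semitones

D2 at fret 4 → F#2 (MIDI 42); B0 at fret 2 → C#1 (MIDI 25).
42 − 25 = 17, so the two pitches are 17 semitones apart.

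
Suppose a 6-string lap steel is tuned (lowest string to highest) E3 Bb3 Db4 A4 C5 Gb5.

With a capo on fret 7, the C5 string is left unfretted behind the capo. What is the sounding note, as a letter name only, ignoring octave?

The capo raises the open C5 by 7 semitones to G5; fretting 0 more gives C5 + 7 + 0 = C5 + 7 semitones, landing on G.

G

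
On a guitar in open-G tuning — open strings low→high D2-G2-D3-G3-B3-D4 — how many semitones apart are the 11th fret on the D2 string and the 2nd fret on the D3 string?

3 semitones

D2 at fret 11 → C#3 (MIDI 49); D3 at fret 2 → E3 (MIDI 52).
49 − 52 = -3, so the two pitches are 3 semitones apart, with E3 the higher.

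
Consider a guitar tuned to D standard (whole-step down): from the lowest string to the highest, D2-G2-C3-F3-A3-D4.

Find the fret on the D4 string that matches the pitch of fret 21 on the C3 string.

Fret 21 on C3 is MIDI 48 + 21 = 69 (A4). On the D4 string (open MIDI 62), that pitch is 69 − 62 = fret 7.

7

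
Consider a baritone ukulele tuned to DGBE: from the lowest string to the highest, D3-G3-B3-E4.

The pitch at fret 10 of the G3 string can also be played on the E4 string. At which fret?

G3 at fret 10 is G3 + 10 semitones = F4.
The open E4 string is 9 semitones above the open G3, so the same pitch on the E4 string lies at fret 10 − 9 = 1.

1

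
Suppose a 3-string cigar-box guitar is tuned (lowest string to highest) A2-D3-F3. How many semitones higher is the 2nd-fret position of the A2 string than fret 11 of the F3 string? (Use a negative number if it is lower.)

-17 semitones

A2 at fret 2 → B2 (MIDI 47); F3 at fret 11 → E4 (MIDI 64).
47 − 64 = -17, so the two pitches are 17 semitones apart.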